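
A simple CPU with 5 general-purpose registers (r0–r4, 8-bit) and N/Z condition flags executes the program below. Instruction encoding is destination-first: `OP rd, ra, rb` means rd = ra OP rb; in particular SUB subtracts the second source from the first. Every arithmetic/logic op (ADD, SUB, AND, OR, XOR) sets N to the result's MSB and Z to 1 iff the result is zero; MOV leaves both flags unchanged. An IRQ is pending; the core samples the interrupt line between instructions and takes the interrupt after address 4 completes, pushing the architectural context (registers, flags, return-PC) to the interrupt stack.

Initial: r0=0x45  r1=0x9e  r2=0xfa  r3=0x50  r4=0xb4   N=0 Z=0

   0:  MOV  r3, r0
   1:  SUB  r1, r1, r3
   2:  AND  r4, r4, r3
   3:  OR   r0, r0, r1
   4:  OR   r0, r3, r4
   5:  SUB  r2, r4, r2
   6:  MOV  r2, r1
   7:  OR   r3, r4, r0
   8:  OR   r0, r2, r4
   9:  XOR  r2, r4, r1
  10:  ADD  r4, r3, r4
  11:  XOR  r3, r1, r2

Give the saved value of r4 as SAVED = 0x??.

after  0: r0=0x45 r1=0x9e r2=0xfa r3=0x45 r4=0xb4  N=0 Z=0
after  1: r0=0x45 r1=0x59 r2=0xfa r3=0x45 r4=0xb4  N=0 Z=0
after  2: r0=0x45 r1=0x59 r2=0xfa r3=0x45 r4=0x04  N=0 Z=0
after  3: r0=0x5d r1=0x59 r2=0xfa r3=0x45 r4=0x04  N=0 Z=0
after  4: r0=0x45 r1=0x59 r2=0xfa r3=0x45 r4=0x04  N=0 Z=0
-- IRQ taken; context saved, return-PC = 5 --

SAVED = 0x04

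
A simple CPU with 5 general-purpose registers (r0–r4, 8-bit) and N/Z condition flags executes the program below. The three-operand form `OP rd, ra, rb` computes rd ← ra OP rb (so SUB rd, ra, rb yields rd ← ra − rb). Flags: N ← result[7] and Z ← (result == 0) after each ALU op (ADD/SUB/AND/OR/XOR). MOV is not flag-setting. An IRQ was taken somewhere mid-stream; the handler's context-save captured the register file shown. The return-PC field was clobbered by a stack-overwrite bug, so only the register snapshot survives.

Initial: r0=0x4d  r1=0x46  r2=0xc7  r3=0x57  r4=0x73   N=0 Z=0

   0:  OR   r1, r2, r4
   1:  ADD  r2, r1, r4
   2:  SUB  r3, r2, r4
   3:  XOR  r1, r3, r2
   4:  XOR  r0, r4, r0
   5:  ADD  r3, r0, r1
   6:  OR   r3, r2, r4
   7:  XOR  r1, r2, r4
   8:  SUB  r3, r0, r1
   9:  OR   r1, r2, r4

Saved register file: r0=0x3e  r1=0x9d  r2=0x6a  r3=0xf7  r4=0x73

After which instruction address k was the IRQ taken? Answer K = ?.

K = 4

after  0: r0=0x4d r1=0xf7 r2=0xc7 r3=0x57 r4=0x73  N=1 Z=0
after  1: r0=0x4d r1=0xf7 r2=0x6a r3=0x57 r4=0x73  N=0 Z=0
after  2: r0=0x4d r1=0xf7 r2=0x6a r3=0xf7 r4=0x73  N=1 Z=0
after  3: r0=0x4d r1=0x9d r2=0x6a r3=0xf7 r4=0x73  N=1 Z=0
after  4: r0=0x3e r1=0x9d r2=0x6a r3=0xf7 r4=0x73  N=0 Z=0
-- IRQ taken; context saved, return-PC = 5 --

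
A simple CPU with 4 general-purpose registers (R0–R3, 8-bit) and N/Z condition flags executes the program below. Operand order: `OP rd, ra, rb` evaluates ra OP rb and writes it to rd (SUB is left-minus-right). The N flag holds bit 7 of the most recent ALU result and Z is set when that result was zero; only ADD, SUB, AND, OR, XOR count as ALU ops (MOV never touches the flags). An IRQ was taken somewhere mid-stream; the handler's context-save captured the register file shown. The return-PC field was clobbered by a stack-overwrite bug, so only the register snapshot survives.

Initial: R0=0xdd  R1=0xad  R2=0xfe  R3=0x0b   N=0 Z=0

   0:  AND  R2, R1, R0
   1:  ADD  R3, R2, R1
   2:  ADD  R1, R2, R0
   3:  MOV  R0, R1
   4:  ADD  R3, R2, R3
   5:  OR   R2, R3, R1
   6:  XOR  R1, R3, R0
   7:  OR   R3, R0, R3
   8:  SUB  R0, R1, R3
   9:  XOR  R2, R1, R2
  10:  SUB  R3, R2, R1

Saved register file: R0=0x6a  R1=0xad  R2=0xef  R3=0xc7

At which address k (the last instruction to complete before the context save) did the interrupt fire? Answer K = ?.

K = 6

after  0: R0=0xdd R1=0xad R2=0x8d R3=0x0b  N=1 Z=0
after  1: R0=0xdd R1=0xad R2=0x8d R3=0x3a  N=0 Z=0
after  2: R0=0xdd R1=0x6a R2=0x8d R3=0x3a  N=0 Z=0
after  3: R0=0x6a R1=0x6a R2=0x8d R3=0x3a  N=0 Z=0
after  4: R0=0x6a R1=0x6a R2=0x8d R3=0xc7  N=1 Z=0
after  5: R0=0x6a R1=0x6a R2=0xef R3=0xc7  N=1 Z=0
after  6: R0=0x6a R1=0xad R2=0xef R3=0xc7  N=1 Z=0
-- IRQ taken; context saved, return-PC = 7 --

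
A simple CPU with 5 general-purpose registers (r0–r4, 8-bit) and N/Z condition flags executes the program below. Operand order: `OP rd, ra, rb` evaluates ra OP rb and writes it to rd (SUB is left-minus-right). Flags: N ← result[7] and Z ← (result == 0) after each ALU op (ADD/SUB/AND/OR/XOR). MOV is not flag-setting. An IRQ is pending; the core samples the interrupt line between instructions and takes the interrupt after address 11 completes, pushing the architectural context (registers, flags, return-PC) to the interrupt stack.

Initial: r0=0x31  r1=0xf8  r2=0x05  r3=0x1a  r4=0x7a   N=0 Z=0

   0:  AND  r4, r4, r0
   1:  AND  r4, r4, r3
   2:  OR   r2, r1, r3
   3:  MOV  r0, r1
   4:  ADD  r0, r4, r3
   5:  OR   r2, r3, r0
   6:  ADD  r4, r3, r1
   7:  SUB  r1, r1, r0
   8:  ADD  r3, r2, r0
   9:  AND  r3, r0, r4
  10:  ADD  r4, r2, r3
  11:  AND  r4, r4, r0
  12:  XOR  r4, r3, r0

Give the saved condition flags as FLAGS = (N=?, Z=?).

after  0: r0=0x31 r1=0xf8 r2=0x05 r3=0x1a r4=0x30  N=0 Z=0
after  1: r0=0x31 r1=0xf8 r2=0x05 r3=0x1a r4=0x10  N=0 Z=0
after  2: r0=0x31 r1=0xf8 r2=0xfa r3=0x1a r4=0x10  N=1 Z=0
after  3: r0=0xf8 r1=0xf8 r2=0xfa r3=0x1a r4=0x10  N=1 Z=0
after  4: r0=0x2a r1=0xf8 r2=0xfa r3=0x1a r4=0x10  N=0 Z=0
after  5: r0=0x2a r1=0xf8 r2=0x3a r3=0x1a r4=0x10  N=0 Z=0
after  6: r0=0x2a r1=0xf8 r2=0x3a r3=0x1a r4=0x12  N=0 Z=0
after  7: r0=0x2a r1=0xce r2=0x3a r3=0x1a r4=0x12  N=1 Z=0
after  8: r0=0x2a r1=0xce r2=0x3a r3=0x64 r4=0x12  N=0 Z=0
after  9: r0=0x2a r1=0xce r2=0x3a r3=0x02 r4=0x12  N=0 Z=0
after 10: r0=0x2a r1=0xce r2=0x3a r3=0x02 r4=0x3c  N=0 Z=0
after 11: r0=0x2a r1=0xce r2=0x3a r3=0x02 r4=0x28  N=0 Z=0
-- IRQ taken; context saved, return-PC = 12 --

FLAGS = (N=0, Z=0)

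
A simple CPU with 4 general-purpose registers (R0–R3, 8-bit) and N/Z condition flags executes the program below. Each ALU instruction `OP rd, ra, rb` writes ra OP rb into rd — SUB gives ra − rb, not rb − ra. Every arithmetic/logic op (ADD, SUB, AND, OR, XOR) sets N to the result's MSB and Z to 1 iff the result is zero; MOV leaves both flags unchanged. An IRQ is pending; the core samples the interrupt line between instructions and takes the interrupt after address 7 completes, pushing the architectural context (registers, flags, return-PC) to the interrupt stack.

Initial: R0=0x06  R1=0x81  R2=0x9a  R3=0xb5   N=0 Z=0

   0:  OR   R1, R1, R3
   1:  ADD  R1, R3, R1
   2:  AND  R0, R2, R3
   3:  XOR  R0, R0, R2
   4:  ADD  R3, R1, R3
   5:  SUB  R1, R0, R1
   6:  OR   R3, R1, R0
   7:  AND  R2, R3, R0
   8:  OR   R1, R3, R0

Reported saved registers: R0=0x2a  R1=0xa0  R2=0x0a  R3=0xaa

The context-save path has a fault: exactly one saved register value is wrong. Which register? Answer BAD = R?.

after  0: R0=0x06 R1=0xb5 R2=0x9a R3=0xb5  N=1 Z=0
after  1: R0=0x06 R1=0x6a R2=0x9a R3=0xb5  N=0 Z=0
after  2: R0=0x90 R1=0x6a R2=0x9a R3=0xb5  N=1 Z=0
after  3: R0=0x0a R1=0x6a R2=0x9a R3=0xb5  N=0 Z=0
after  4: R0=0x0a R1=0x6a R2=0x9a R3=0x1f  N=0 Z=0
after  5: R0=0x0a R1=0xa0 R2=0x9a R3=0x1f  N=1 Z=0
after  6: R0=0x0a R1=0xa0 R2=0x9a R3=0xaa  N=1 Z=0
after  7: R0=0x0a R1=0xa0 R2=0x0a R3=0xaa  N=0 Z=0
-- IRQ taken; context saved, return-PC = 8 --
mismatch: R0: reported 0x2a vs actual 0x0a

BAD = R0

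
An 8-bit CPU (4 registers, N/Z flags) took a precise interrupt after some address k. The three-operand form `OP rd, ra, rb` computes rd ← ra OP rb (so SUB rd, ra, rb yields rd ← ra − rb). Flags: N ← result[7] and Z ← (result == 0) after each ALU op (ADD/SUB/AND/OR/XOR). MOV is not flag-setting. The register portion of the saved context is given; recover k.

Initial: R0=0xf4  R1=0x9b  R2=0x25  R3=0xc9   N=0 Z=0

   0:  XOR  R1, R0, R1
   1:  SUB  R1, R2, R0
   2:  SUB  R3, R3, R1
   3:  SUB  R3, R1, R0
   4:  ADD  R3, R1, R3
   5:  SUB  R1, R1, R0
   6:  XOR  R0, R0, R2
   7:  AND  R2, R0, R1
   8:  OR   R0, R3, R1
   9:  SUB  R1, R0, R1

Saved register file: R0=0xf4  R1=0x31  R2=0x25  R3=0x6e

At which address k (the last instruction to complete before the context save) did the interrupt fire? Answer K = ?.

K = 4

after  0: R0=0xf4 R1=0x6f R2=0x25 R3=0xc9  N=0 Z=0
after  1: R0=0xf4 R1=0x31 R2=0x25 R3=0xc9  N=0 Z=0
after  2: R0=0xf4 R1=0x31 R2=0x25 R3=0x98  N=1 Z=0
after  3: R0=0xf4 R1=0x31 R2=0x25 R3=0x3d  N=0 Z=0
after  4: R0=0xf4 R1=0x31 R2=0x25 R3=0x6e  N=0 Z=0
-- IRQ taken; context saved, return-PC = 5 --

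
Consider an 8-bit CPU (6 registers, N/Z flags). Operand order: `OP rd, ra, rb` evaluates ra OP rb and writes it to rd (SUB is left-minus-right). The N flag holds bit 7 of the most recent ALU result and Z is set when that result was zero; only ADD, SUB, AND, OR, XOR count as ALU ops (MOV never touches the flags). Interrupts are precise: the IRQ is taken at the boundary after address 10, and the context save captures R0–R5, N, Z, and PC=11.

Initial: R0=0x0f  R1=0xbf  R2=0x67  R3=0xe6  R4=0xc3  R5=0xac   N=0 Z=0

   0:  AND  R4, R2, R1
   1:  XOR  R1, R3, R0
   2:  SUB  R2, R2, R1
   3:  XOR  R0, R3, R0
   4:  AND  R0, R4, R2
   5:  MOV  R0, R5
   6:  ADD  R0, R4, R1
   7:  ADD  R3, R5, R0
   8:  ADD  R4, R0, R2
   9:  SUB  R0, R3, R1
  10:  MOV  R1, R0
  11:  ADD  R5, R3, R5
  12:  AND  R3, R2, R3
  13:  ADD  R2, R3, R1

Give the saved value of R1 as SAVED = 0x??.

after  0: R0=0x0f R1=0xbf R2=0x67 R3=0xe6 R4=0x27 R5=0xac  N=0 Z=0
after  1: R0=0x0f R1=0xe9 R2=0x67 R3=0xe6 R4=0x27 R5=0xac  N=1 Z=0
after  2: R0=0x0f R1=0xe9 R2=0x7e R3=0xe6 R4=0x27 R5=0xac  N=0 Z=0
after  3: R0=0xe9 R1=0xe9 R2=0x7e R3=0xe6 R4=0x27 R5=0xac  N=1 Z=0
after  4: R0=0x26 R1=0xe9 R2=0x7e R3=0xe6 R4=0x27 R5=0xac  N=0 Z=0
after  5: R0=0xac R1=0xe9 R2=0x7e R3=0xe6 R4=0x27 R5=0xac  N=0 Z=0
after  6: R0=0x10 R1=0xe9 R2=0x7e R3=0xe6 R4=0x27 R5=0xac  N=0 Z=0
after  7: R0=0x10 R1=0xe9 R2=0x7e R3=0xbc R4=0x27 R5=0xac  N=1 Z=0
after  8: R0=0x10 R1=0xe9 R2=0x7e R3=0xbc R4=0x8e R5=0xac  N=1 Z=0
after  9: R0=0xd3 R1=0xe9 R2=0x7e R3=0xbc R4=0x8e R5=0xac  N=1 Z=0
after 10: R0=0xd3 R1=0xd3 R2=0x7e R3=0xbc R4=0x8e R5=0xac  N=1 Z=0
-- IRQ taken; context saved, return-PC = 11 --

SAVED = 0xd3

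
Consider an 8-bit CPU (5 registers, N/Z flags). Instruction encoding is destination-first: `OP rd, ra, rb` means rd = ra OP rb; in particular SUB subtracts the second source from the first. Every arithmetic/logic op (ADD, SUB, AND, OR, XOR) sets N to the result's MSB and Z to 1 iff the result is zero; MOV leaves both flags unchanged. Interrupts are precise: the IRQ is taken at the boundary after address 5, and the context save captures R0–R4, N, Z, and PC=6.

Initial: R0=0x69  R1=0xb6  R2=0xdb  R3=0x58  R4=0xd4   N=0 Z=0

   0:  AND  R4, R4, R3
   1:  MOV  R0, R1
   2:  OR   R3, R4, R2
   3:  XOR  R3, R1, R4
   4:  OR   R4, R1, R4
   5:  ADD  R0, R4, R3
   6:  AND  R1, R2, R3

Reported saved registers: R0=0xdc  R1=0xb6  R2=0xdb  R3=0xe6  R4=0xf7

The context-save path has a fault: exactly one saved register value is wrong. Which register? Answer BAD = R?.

BAD = R4

after  0: R0=0x69 R1=0xb6 R2=0xdb R3=0x58 R4=0x50  N=0 Z=0
after  1: R0=0xb6 R1=0xb6 R2=0xdb R3=0x58 R4=0x50  N=0 Z=0
after  2: R0=0xb6 R1=0xb6 R2=0xdb R3=0xdb R4=0x50  N=1 Z=0
after  3: R0=0xb6 R1=0xb6 R2=0xdb R3=0xe6 R4=0x50  N=1 Z=0
after  4: R0=0xb6 R1=0xb6 R2=0xdb R3=0xe6 R4=0xf6  N=1 Z=0
after  5: R0=0xdc R1=0xb6 R2=0xdb R3=0xe6 R4=0xf6  N=1 Z=0
-- IRQ taken; context saved, return-PC = 6 --
mismatch: R4: reported 0xf7 vs actual 0xf6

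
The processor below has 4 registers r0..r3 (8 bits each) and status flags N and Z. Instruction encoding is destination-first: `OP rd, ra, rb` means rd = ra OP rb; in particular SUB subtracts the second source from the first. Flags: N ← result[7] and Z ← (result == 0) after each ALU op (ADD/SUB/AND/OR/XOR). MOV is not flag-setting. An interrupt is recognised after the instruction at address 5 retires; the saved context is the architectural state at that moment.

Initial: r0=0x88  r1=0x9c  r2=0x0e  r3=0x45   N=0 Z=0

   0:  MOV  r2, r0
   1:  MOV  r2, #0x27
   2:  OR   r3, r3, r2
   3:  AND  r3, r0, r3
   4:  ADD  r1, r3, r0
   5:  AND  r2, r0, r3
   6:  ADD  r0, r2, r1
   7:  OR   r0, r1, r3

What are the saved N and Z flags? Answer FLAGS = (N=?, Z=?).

after  0: r0=0x88 r1=0x9c r2=0x88 r3=0x45  N=0 Z=0
after  1: r0=0x88 r1=0x9c r2=0x27 r3=0x45  N=0 Z=0
after  2: r0=0x88 r1=0x9c r2=0x27 r3=0x67  N=0 Z=0
after  3: r0=0x88 r1=0x9c r2=0x27 r3=0x00  N=0 Z=1
after  4: r0=0x88 r1=0x88 r2=0x27 r3=0x00  N=1 Z=0
after  5: r0=0x88 r1=0x88 r2=0x00 r3=0x00  N=0 Z=1
-- IRQ taken; context saved, return-PC = 6 --

FLAGS = (N=0, Z=1)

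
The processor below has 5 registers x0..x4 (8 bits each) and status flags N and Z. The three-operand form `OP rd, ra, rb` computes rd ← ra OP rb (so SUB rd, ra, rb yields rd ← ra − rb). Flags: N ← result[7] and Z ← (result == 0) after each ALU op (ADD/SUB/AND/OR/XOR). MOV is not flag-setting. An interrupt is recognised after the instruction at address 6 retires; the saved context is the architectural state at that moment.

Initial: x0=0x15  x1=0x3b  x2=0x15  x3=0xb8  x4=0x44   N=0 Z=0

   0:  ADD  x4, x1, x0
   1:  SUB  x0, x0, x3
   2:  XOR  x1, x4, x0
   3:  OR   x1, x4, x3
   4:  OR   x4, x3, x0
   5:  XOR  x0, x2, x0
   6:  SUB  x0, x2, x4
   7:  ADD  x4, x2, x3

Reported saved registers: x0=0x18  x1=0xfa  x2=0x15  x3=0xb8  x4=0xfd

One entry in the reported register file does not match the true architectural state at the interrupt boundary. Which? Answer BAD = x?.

BAD = x1

after  0: x0=0x15 x1=0x3b x2=0x15 x3=0xb8 x4=0x50  N=0 Z=0
after  1: x0=0x5d x1=0x3b x2=0x15 x3=0xb8 x4=0x50  N=0 Z=0
after  2: x0=0x5d x1=0x0d x2=0x15 x3=0xb8 x4=0x50  N=0 Z=0
after  3: x0=0x5d x1=0xf8 x2=0x15 x3=0xb8 x4=0x50  N=1 Z=0
after  4: x0=0x5d x1=0xf8 x2=0x15 x3=0xb8 x4=0xfd  N=1 Z=0
after  5: x0=0x48 x1=0xf8 x2=0x15 x3=0xb8 x4=0xfd  N=0 Z=0
after  6: x0=0x18 x1=0xf8 x2=0x15 x3=0xb8 x4=0xfd  N=0 Z=0
-- IRQ taken; context saved, return-PC = 7 --
mismatch: x1: reported 0xfa vs actual 0xf8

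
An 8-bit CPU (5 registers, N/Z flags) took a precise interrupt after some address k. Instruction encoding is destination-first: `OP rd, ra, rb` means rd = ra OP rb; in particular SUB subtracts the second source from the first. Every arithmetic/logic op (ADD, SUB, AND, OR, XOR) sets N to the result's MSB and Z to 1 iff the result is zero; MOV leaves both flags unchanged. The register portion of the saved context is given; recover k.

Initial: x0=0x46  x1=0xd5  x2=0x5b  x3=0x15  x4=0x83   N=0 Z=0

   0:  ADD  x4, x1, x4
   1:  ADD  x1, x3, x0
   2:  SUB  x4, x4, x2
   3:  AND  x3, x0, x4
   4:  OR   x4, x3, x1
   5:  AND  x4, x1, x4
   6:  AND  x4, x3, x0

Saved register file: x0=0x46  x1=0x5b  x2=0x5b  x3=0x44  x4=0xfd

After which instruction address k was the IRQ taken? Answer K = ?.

K = 3

after  0: x0=0x46 x1=0xd5 x2=0x5b x3=0x15 x4=0x58  N=0 Z=0
after  1: x0=0x46 x1=0x5b x2=0x5b x3=0x15 x4=0x58  N=0 Z=0
after  2: x0=0x46 x1=0x5b x2=0x5b x3=0x15 x4=0xfd  N=1 Z=0
after  3: x0=0x46 x1=0x5b x2=0x5b x3=0x44 x4=0xfd  N=0 Z=0
-- IRQ taken; context saved, return-PC = 4 --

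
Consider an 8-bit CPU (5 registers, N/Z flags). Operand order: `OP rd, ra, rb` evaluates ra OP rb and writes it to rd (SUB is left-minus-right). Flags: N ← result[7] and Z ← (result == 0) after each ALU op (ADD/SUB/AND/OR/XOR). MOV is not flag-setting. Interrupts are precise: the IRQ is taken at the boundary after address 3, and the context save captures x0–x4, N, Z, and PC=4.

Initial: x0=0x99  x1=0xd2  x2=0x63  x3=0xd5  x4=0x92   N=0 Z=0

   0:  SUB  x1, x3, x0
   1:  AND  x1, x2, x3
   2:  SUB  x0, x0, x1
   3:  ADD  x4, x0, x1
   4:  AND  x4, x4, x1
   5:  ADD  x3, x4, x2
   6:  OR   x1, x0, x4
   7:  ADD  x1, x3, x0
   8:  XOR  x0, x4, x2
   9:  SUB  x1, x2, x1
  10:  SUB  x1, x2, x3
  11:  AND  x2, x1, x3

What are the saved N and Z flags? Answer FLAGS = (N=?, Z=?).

FLAGS = (N=1, Z=0)

after  0: x0=0x99 x1=0x3c x2=0x63 x3=0xd5 x4=0x92  N=0 Z=0
after  1: x0=0x99 x1=0x41 x2=0x63 x3=0xd5 x4=0x92  N=0 Z=0
after  2: x0=0x58 x1=0x41 x2=0x63 x3=0xd5 x4=0x92  N=0 Z=0
after  3: x0=0x58 x1=0x41 x2=0x63 x3=0xd5 x4=0x99  N=1 Z=0
-- IRQ taken; context saved, return-PC = 4 --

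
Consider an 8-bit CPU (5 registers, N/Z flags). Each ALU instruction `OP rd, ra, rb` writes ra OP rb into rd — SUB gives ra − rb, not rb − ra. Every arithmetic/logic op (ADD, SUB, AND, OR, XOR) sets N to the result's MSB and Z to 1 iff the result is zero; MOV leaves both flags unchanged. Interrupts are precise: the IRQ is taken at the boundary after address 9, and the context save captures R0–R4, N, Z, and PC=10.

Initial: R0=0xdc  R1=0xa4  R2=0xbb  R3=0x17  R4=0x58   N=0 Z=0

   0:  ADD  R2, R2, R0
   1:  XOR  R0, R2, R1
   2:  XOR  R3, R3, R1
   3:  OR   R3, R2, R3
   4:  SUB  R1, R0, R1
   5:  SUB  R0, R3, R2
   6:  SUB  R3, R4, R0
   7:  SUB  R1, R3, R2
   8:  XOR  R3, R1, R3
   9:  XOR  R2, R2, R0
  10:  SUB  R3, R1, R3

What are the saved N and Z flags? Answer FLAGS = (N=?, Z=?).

after  0: R0=0xdc R1=0xa4 R2=0x97 R3=0x17 R4=0x58  N=1 Z=0
after  1: R0=0x33 R1=0xa4 R2=0x97 R3=0x17 R4=0x58  N=0 Z=0
after  2: R0=0x33 R1=0xa4 R2=0x97 R3=0xb3 R4=0x58  N=1 Z=0
after  3: R0=0x33 R1=0xa4 R2=0x97 R3=0xb7 R4=0x58  N=1 Z=0
after  4: R0=0x33 R1=0x8f R2=0x97 R3=0xb7 R4=0x58  N=1 Z=0
after  5: R0=0x20 R1=0x8f R2=0x97 R3=0xb7 R4=0x58  N=0 Z=0
after  6: R0=0x20 R1=0x8f R2=0x97 R3=0x38 R4=0x58  N=0 Z=0
after  7: R0=0x20 R1=0xa1 R2=0x97 R3=0x38 R4=0x58  N=1 Z=0
after  8: R0=0x20 R1=0xa1 R2=0x97 R3=0x99 R4=0x58  N=1 Z=0
after  9: R0=0x20 R1=0xa1 R2=0xb7 R3=0x99 R4=0x58  N=1 Z=0
-- IRQ taken; context saved, return-PC = 10 --

FLAGS = (N=1, Z=0)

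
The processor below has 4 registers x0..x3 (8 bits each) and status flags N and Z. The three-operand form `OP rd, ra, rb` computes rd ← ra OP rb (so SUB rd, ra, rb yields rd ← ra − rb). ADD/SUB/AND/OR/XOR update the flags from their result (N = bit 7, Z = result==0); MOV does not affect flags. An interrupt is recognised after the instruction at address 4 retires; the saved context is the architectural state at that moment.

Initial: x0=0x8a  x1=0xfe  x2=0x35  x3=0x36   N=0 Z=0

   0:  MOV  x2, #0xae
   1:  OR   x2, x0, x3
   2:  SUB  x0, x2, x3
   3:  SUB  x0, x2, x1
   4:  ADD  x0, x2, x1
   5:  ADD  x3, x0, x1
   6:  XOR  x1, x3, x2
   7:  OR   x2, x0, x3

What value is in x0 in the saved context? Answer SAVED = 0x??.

SAVED = 0xbc

after  0: x0=0x8a x1=0xfe x2=0xae x3=0x36  N=0 Z=0
after  1: x0=0x8a x1=0xfe x2=0xbe x3=0x36  N=1 Z=0
after  2: x0=0x88 x1=0xfe x2=0xbe x3=0x36  N=1 Z=0
after  3: x0=0xc0 x1=0xfe x2=0xbe x3=0x36  N=1 Z=0
after  4: x0=0xbc x1=0xfe x2=0xbe x3=0x36  N=1 Z=0
-- IRQ taken; context saved, return-PC = 5 --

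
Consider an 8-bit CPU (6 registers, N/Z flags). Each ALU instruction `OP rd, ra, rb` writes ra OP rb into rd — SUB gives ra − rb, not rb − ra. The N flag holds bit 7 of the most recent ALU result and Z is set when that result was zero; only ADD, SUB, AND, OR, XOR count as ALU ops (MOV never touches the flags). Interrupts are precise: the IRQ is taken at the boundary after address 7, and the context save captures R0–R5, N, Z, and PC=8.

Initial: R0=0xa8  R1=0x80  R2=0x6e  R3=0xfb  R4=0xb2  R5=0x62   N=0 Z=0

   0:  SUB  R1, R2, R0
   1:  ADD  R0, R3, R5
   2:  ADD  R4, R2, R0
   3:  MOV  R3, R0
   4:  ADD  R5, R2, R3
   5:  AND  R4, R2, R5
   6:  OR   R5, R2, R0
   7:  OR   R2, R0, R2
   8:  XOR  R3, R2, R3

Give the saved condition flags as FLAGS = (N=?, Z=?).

after  0: R0=0xa8 R1=0xc6 R2=0x6e R3=0xfb R4=0xb2 R5=0x62  N=1 Z=0
after  1: R0=0x5d R1=0xc6 R2=0x6e R3=0xfb R4=0xb2 R5=0x62  N=0 Z=0
after  2: R0=0x5d R1=0xc6 R2=0x6e R3=0xfb R4=0xcb R5=0x62  N=1 Z=0
after  3: R0=0x5d R1=0xc6 R2=0x6e R3=0x5d R4=0xcb R5=0x62  N=1 Z=0
after  4: R0=0x5d R1=0xc6 R2=0x6e R3=0x5d R4=0xcb R5=0xcb  N=1 Z=0
after  5: R0=0x5d R1=0xc6 R2=0x6e R3=0x5d R4=0x4a R5=0xcb  N=0 Z=0
after  6: R0=0x5d R1=0xc6 R2=0x6e R3=0x5d R4=0x4a R5=0x7f  N=0 Z=0
after  7: R0=0x5d R1=0xc6 R2=0x7f R3=0x5d R4=0x4a R5=0x7f  N=0 Z=0
-- IRQ taken; context saved, return-PC = 8 --

FLAGS = (N=0, Z=0)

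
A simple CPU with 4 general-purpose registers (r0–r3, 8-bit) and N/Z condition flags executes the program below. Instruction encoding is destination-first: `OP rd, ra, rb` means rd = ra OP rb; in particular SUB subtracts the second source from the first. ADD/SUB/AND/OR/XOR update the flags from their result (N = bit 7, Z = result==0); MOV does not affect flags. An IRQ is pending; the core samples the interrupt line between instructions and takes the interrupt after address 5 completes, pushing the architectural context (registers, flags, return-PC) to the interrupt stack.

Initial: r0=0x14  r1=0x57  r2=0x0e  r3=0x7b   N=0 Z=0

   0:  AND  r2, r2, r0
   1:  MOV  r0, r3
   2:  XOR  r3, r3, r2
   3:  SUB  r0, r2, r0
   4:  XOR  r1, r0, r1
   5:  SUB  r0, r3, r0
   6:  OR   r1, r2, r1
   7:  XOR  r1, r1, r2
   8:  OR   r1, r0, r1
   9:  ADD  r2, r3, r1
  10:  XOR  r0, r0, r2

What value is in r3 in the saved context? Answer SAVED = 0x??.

after  0: r0=0x14 r1=0x57 r2=0x04 r3=0x7b  N=0 Z=0
after  1: r0=0x7b r1=0x57 r2=0x04 r3=0x7b  N=0 Z=0
after  2: r0=0x7b r1=0x57 r2=0x04 r3=0x7f  N=0 Z=0
after  3: r0=0x89 r1=0x57 r2=0x04 r3=0x7f  N=1 Z=0
after  4: r0=0x89 r1=0xde r2=0x04 r3=0x7f  N=1 Z=0
after  5: r0=0xf6 r1=0xde r2=0x04 r3=0x7f  N=1 Z=0
-- IRQ taken; context saved, return-PC = 6 --

SAVED = 0x7f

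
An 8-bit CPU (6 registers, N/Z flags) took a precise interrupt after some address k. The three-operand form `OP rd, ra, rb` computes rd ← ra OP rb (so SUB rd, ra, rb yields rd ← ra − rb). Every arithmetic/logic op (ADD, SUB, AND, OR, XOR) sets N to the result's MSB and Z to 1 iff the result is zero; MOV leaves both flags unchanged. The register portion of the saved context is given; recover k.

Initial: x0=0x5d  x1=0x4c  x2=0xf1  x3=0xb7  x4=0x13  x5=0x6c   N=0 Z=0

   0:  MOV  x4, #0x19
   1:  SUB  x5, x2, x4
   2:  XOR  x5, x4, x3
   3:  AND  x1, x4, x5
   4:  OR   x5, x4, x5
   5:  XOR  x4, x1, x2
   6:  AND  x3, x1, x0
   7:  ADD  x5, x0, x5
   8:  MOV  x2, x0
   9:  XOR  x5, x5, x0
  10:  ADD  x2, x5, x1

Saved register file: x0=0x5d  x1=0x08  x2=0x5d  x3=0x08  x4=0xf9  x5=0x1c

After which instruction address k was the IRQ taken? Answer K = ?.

after  0: x0=0x5d x1=0x4c x2=0xf1 x3=0xb7 x4=0x19 x5=0x6c  N=0 Z=0
after  1: x0=0x5d x1=0x4c x2=0xf1 x3=0xb7 x4=0x19 x5=0xd8  N=1 Z=0
after  2: x0=0x5d x1=0x4c x2=0xf1 x3=0xb7 x4=0x19 x5=0xae  N=1 Z=0
after  3: x0=0x5d x1=0x08 x2=0xf1 x3=0xb7 x4=0x19 x5=0xae  N=0 Z=0
after  4: x0=0x5d x1=0x08 x2=0xf1 x3=0xb7 x4=0x19 x5=0xbf  N=1 Z=0
after  5: x0=0x5d x1=0x08 x2=0xf1 x3=0xb7 x4=0xf9 x5=0xbf  N=1 Z=0
after  6: x0=0x5d x1=0x08 x2=0xf1 x3=0x08 x4=0xf9 x5=0xbf  N=0 Z=0
after  7: x0=0x5d x1=0x08 x2=0xf1 x3=0x08 x4=0xf9 x5=0x1c  N=0 Z=0
after  8: x0=0x5d x1=0x08 x2=0x5d x3=0x08 x4=0xf9 x5=0x1c  N=0 Z=0
-- IRQ taken; context saved, return-PC = 9 --

K = 8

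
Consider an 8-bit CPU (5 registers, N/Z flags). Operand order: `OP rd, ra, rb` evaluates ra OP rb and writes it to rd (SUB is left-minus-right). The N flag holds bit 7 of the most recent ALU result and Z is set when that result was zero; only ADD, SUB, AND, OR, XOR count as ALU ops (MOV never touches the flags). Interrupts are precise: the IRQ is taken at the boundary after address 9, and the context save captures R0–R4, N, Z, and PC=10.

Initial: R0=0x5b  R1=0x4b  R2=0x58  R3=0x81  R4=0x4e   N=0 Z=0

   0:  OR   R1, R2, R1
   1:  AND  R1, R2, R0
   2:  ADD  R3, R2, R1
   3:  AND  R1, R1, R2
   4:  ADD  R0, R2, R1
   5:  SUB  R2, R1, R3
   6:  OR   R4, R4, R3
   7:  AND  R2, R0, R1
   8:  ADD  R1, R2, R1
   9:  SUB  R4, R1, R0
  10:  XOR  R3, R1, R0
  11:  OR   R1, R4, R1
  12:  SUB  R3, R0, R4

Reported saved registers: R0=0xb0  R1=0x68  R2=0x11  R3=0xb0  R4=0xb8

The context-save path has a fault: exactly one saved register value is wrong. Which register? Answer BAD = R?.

BAD = R2

after  0: R0=0x5b R1=0x5b R2=0x58 R3=0x81 R4=0x4e  N=0 Z=0
after  1: R0=0x5b R1=0x58 R2=0x58 R3=0x81 R4=0x4e  N=0 Z=0
after  2: R0=0x5b R1=0x58 R2=0x58 R3=0xb0 R4=0x4e  N=1 Z=0
after  3: R0=0x5b R1=0x58 R2=0x58 R3=0xb0 R4=0x4e  N=0 Z=0
after  4: R0=0xb0 R1=0x58 R2=0x58 R3=0xb0 R4=0x4e  N=1 Z=0
after  5: R0=0xb0 R1=0x58 R2=0xa8 R3=0xb0 R4=0x4e  N=1 Z=0
after  6: R0=0xb0 R1=0x58 R2=0xa8 R3=0xb0 R4=0xfe  N=1 Z=0
after  7: R0=0xb0 R1=0x58 R2=0x10 R3=0xb0 R4=0xfe  N=0 Z=0
after  8: R0=0xb0 R1=0x68 R2=0x10 R3=0xb0 R4=0xfe  N=0 Z=0
after  9: R0=0xb0 R1=0x68 R2=0x10 R3=0xb0 R4=0xb8  N=1 Z=0
-- IRQ taken; context saved, return-PC = 10 --
mismatch: R2: reported 0x11 vs actual 0x10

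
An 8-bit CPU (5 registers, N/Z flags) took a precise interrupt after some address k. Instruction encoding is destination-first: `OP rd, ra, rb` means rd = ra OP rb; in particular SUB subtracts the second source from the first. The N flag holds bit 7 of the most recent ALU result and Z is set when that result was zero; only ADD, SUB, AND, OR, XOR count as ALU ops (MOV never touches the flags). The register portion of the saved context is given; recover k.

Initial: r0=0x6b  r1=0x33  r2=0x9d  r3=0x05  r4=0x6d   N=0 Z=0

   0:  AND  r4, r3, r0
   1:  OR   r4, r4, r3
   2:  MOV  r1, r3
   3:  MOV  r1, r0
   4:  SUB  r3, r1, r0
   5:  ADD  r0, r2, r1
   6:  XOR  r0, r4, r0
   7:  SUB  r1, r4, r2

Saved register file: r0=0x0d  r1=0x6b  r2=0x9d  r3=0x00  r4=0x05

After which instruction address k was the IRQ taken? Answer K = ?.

after  0: r0=0x6b r1=0x33 r2=0x9d r3=0x05 r4=0x01  N=0 Z=0
after  1: r0=0x6b r1=0x33 r2=0x9d r3=0x05 r4=0x05  N=0 Z=0
after  2: r0=0x6b r1=0x05 r2=0x9d r3=0x05 r4=0x05  N=0 Z=0
after  3: r0=0x6b r1=0x6b r2=0x9d r3=0x05 r4=0x05  N=0 Z=0
after  4: r0=0x6b r1=0x6b r2=0x9d r3=0x00 r4=0x05  N=0 Z=1
after  5: r0=0x08 r1=0x6b r2=0x9d r3=0x00 r4=0x05  N=0 Z=0
after  6: r0=0x0d r1=0x6b r2=0x9d r3=0x00 r4=0x05  N=0 Z=0
-- IRQ taken; context saved, return-PC = 7 --

K = 6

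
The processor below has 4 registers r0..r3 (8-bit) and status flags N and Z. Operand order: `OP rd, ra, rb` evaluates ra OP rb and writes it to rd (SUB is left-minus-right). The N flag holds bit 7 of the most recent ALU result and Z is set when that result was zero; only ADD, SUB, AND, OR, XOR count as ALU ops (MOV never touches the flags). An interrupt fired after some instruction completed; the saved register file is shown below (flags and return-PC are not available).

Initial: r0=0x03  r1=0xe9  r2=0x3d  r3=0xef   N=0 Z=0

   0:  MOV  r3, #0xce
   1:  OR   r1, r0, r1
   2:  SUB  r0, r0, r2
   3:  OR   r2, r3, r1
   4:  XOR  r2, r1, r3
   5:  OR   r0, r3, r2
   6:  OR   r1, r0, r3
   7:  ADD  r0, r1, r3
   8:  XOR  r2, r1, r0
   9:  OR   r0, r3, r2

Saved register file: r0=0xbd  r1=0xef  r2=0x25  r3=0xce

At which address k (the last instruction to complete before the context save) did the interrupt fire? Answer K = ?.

K = 7

after  0: r0=0x03 r1=0xe9 r2=0x3d r3=0xce  N=0 Z=0
after  1: r0=0x03 r1=0xeb r2=0x3d r3=0xce  N=1 Z=0
after  2: r0=0xc6 r1=0xeb r2=0x3d r3=0xce  N=1 Z=0
after  3: r0=0xc6 r1=0xeb r2=0xef r3=0xce  N=1 Z=0
after  4: r0=0xc6 r1=0xeb r2=0x25 r3=0xce  N=0 Z=0
after  5: r0=0xef r1=0xeb r2=0x25 r3=0xce  N=1 Z=0
after  6: r0=0xef r1=0xef r2=0x25 r3=0xce  N=1 Z=0
after  7: r0=0xbd r1=0xef r2=0x25 r3=0xce  N=1 Z=0
-- IRQ taken; context saved, return-PC = 8 --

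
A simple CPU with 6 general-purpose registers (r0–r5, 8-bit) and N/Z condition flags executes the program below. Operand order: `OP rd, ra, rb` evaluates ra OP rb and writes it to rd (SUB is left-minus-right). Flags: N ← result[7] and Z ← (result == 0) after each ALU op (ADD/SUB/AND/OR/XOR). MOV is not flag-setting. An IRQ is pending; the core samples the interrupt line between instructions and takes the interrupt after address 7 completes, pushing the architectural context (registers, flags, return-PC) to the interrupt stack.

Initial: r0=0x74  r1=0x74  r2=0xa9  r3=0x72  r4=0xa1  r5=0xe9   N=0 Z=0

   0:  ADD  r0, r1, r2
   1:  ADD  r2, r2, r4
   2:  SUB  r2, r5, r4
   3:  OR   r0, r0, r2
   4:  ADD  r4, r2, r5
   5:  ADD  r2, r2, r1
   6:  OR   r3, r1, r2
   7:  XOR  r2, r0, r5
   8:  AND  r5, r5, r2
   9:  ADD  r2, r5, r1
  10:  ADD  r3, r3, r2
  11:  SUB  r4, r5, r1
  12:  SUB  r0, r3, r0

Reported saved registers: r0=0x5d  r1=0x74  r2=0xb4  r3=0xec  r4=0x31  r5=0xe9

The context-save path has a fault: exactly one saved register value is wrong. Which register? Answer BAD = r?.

after  0: r0=0x1d r1=0x74 r2=0xa9 r3=0x72 r4=0xa1 r5=0xe9  N=0 Z=0
after  1: r0=0x1d r1=0x74 r2=0x4a r3=0x72 r4=0xa1 r5=0xe9  N=0 Z=0
after  2: r0=0x1d r1=0x74 r2=0x48 r3=0x72 r4=0xa1 r5=0xe9  N=0 Z=0
after  3: r0=0x5d r1=0x74 r2=0x48 r3=0x72 r4=0xa1 r5=0xe9  N=0 Z=0
after  4: r0=0x5d r1=0x74 r2=0x48 r3=0x72 r4=0x31 r5=0xe9  N=0 Z=0
after  5: r0=0x5d r1=0x74 r2=0xbc r3=0x72 r4=0x31 r5=0xe9  N=1 Z=0
after  6: r0=0x5d r1=0x74 r2=0xbc r3=0xfc r4=0x31 r5=0xe9  N=1 Z=0
after  7: r0=0x5d r1=0x74 r2=0xb4 r3=0xfc r4=0x31 r5=0xe9  N=1 Z=0
-- IRQ taken; context saved, return-PC = 8 --
mismatch: r3: reported 0xec vs actual 0xfc

BAD = r3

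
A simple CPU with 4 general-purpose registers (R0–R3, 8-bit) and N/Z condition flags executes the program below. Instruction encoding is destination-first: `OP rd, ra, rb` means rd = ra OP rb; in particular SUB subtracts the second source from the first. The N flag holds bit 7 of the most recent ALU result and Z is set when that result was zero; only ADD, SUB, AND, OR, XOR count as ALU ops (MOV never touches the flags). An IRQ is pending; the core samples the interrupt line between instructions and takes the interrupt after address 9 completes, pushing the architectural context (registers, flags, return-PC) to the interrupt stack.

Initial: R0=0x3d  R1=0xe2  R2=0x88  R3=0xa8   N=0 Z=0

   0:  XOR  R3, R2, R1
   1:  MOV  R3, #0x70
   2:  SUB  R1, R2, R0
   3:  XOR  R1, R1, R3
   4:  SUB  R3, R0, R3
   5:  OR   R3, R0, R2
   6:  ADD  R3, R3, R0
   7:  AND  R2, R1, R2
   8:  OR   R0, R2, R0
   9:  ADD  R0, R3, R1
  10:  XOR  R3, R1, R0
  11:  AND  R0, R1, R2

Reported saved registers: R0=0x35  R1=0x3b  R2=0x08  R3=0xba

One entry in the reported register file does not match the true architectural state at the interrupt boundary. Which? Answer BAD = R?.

BAD = R3

after  0: R0=0x3d R1=0xe2 R2=0x88 R3=0x6a  N=0 Z=0
after  1: R0=0x3d R1=0xe2 R2=0x88 R3=0x70  N=0 Z=0
after  2: R0=0x3d R1=0x4b R2=0x88 R3=0x70  N=0 Z=0
after  3: R0=0x3d R1=0x3b R2=0x88 R3=0x70  N=0 Z=0
after  4: R0=0x3d R1=0x3b R2=0x88 R3=0xcd  N=1 Z=0
after  5: R0=0x3d R1=0x3b R2=0x88 R3=0xbd  N=1 Z=0
after  6: R0=0x3d R1=0x3b R2=0x88 R3=0xfa  N=1 Z=0
after  7: R0=0x3d R1=0x3b R2=0x08 R3=0xfa  N=0 Z=0
after  8: R0=0x3d R1=0x3b R2=0x08 R3=0xfa  N=0 Z=0
after  9: R0=0x35 R1=0x3b R2=0x08 R3=0xfa  N=0 Z=0
-- IRQ taken; context saved, return-PC = 10 --
mismatch: R3: reported 0xba vs actual 0xfa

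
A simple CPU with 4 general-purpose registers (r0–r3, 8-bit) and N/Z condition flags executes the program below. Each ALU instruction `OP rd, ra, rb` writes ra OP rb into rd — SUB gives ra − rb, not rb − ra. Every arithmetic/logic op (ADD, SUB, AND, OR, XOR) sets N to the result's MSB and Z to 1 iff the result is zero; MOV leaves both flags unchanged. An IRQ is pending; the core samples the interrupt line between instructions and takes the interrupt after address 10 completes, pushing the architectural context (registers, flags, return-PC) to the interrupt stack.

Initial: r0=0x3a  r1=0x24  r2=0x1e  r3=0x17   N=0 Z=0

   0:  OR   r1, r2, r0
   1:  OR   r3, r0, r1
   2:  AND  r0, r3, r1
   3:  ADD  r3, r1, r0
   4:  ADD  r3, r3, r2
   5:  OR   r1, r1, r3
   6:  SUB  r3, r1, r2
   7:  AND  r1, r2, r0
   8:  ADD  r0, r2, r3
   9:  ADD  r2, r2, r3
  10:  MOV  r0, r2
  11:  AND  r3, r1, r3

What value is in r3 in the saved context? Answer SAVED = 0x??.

SAVED = 0xa0

after  0: r0=0x3a r1=0x3e r2=0x1e r3=0x17  N=0 Z=0
after  1: r0=0x3a r1=0x3e r2=0x1e r3=0x3e  N=0 Z=0
after  2: r0=0x3e r1=0x3e r2=0x1e r3=0x3e  N=0 Z=0
after  3: r0=0x3e r1=0x3e r2=0x1e r3=0x7c  N=0 Z=0
after  4: r0=0x3e r1=0x3e r2=0x1e r3=0x9a  N=1 Z=0
after  5: r0=0x3e r1=0xbe r2=0x1e r3=0x9a  N=1 Z=0
after  6: r0=0x3e r1=0xbe r2=0x1e r3=0xa0  N=1 Z=0
after  7: r0=0x3e r1=0x1e r2=0x1e r3=0xa0  N=0 Z=0
after  8: r0=0xbe r1=0x1e r2=0x1e r3=0xa0  N=1 Z=0
after  9: r0=0xbe r1=0x1e r2=0xbe r3=0xa0  N=1 Z=0
after 10: r0=0xbe r1=0x1e r2=0xbe r3=0xa0  N=1 Z=0
-- IRQ taken; context saved, return-PC = 11 --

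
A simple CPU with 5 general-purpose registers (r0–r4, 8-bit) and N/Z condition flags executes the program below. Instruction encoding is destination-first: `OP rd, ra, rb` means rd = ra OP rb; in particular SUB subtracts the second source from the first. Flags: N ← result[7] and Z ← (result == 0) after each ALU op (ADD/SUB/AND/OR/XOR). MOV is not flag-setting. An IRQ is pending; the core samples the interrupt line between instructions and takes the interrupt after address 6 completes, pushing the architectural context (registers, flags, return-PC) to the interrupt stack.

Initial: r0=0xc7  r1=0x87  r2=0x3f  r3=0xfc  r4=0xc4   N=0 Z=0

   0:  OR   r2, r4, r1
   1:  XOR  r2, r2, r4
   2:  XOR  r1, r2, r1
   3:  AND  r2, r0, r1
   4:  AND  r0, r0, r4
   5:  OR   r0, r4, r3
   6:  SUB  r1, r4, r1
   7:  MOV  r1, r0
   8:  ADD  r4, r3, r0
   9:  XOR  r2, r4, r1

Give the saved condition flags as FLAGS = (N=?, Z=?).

after  0: r0=0xc7 r1=0x87 r2=0xc7 r3=0xfc r4=0xc4  N=1 Z=0
after  1: r0=0xc7 r1=0x87 r2=0x03 r3=0xfc r4=0xc4  N=0 Z=0
after  2: r0=0xc7 r1=0x84 r2=0x03 r3=0xfc r4=0xc4  N=1 Z=0
after  3: r0=0xc7 r1=0x84 r2=0x84 r3=0xfc r4=0xc4  N=1 Z=0
after  4: r0=0xc4 r1=0x84 r2=0x84 r3=0xfc r4=0xc4  N=1 Z=0
after  5: r0=0xfc r1=0x84 r2=0x84 r3=0xfc r4=0xc4  N=1 Z=0
after  6: r0=0xfc r1=0x40 r2=0x84 r3=0xfc r4=0xc4  N=0 Z=0
-- IRQ taken; context saved, return-PC = 7 --

FLAGS = (N=0, Z=0)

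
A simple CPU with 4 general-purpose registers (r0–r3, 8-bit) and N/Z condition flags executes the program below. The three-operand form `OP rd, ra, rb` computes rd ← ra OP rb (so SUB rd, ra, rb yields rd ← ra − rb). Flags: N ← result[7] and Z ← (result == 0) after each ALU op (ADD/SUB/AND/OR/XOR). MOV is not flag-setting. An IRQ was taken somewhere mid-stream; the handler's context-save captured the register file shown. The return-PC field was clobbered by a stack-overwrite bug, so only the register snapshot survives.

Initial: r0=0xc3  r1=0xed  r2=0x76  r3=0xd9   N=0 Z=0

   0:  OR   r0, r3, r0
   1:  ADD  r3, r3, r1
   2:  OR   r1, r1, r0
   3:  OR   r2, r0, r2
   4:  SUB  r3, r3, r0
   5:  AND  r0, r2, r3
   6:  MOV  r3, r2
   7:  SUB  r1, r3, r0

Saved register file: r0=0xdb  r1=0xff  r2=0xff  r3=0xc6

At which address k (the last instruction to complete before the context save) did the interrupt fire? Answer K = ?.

after  0: r0=0xdb r1=0xed r2=0x76 r3=0xd9  N=1 Z=0
after  1: r0=0xdb r1=0xed r2=0x76 r3=0xc6  N=1 Z=0
after  2: r0=0xdb r1=0xff r2=0x76 r3=0xc6  N=1 Z=0
after  3: r0=0xdb r1=0xff r2=0xff r3=0xc6  N=1 Z=0
-- IRQ taken; context saved, return-PC = 4 --

K = 3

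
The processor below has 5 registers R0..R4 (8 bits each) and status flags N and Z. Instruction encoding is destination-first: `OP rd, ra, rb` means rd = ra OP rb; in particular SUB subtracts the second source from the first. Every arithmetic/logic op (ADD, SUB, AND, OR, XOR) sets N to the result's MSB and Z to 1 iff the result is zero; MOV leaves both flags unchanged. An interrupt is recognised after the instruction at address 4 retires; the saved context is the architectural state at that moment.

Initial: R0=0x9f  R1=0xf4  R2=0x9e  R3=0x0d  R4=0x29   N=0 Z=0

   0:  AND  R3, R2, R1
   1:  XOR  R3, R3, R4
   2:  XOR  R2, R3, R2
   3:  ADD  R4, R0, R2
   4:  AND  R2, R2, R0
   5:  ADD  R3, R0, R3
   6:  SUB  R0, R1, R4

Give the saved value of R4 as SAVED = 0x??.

after  0: R0=0x9f R1=0xf4 R2=0x9e R3=0x94 R4=0x29  N=1 Z=0
after  1: R0=0x9f R1=0xf4 R2=0x9e R3=0xbd R4=0x29  N=1 Z=0
after  2: R0=0x9f R1=0xf4 R2=0x23 R3=0xbd R4=0x29  N=0 Z=0
after  3: R0=0x9f R1=0xf4 R2=0x23 R3=0xbd R4=0xc2  N=1 Z=0
after  4: R0=0x9f R1=0xf4 R2=0x03 R3=0xbd R4=0xc2  N=0 Z=0
-- IRQ taken; context saved, return-PC = 5 --

SAVED = 0xc2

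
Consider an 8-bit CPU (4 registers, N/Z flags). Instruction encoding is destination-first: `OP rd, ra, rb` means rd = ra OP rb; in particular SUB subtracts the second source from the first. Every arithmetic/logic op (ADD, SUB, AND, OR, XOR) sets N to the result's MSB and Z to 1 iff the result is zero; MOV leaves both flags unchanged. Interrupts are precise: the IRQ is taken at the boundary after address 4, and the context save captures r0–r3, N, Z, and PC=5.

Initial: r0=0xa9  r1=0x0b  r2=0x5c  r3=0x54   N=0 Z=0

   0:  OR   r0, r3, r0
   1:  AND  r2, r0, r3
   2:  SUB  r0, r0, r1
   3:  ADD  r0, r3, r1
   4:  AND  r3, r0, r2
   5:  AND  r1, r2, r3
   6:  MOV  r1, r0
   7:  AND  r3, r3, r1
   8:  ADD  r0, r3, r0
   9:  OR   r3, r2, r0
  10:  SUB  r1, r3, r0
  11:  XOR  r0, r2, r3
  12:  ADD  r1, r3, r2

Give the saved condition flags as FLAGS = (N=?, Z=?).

after  0: r0=0xfd r1=0x0b r2=0x5c r3=0x54  N=1 Z=0
after  1: r0=0xfd r1=0x0b r2=0x54 r3=0x54  N=0 Z=0
after  2: r0=0xf2 r1=0x0b r2=0x54 r3=0x54  N=1 Z=0
after  3: r0=0x5f r1=0x0b r2=0x54 r3=0x54  N=0 Z=0
after  4: r0=0x5f r1=0x0b r2=0x54 r3=0x54  N=0 Z=0
-- IRQ taken; context saved, return-PC = 5 --

FLAGS = (N=0, Z=0)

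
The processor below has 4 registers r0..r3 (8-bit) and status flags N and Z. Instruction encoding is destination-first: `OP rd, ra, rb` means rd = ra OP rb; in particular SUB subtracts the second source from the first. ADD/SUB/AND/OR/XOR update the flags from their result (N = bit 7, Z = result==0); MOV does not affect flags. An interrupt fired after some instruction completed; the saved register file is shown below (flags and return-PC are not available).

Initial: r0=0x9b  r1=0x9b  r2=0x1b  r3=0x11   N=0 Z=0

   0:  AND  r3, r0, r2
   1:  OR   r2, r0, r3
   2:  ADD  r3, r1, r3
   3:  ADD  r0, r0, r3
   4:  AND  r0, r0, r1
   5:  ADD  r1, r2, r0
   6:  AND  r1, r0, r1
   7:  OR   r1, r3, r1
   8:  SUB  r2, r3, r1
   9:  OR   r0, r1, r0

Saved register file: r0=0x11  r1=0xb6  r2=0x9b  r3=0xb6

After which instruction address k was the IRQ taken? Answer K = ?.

after  0: r0=0x9b r1=0x9b r2=0x1b r3=0x1b  N=0 Z=0
after  1: r0=0x9b r1=0x9b r2=0x9b r3=0x1b  N=1 Z=0
after  2: r0=0x9b r1=0x9b r2=0x9b r3=0xb6  N=1 Z=0
after  3: r0=0x51 r1=0x9b r2=0x9b r3=0xb6  N=0 Z=0
after  4: r0=0x11 r1=0x9b r2=0x9b r3=0xb6  N=0 Z=0
after  5: r0=0x11 r1=0xac r2=0x9b r3=0xb6  N=1 Z=0
after  6: r0=0x11 r1=0x00 r2=0x9b r3=0xb6  N=0 Z=1
after  7: r0=0x11 r1=0xb6 r2=0x9b r3=0xb6  N=1 Z=0
-- IRQ taken; context saved, return-PC = 8 --

K = 7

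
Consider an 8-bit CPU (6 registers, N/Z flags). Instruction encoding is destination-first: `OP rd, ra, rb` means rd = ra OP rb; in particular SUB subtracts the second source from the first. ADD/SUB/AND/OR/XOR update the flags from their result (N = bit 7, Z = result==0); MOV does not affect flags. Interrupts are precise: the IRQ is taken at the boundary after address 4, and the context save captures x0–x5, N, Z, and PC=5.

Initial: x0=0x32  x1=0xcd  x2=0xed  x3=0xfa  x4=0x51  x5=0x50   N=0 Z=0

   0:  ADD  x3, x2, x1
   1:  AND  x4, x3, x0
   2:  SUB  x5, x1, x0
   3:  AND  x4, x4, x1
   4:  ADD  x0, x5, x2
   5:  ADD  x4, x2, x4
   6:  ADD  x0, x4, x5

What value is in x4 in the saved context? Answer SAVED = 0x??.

after  0: x0=0x32 x1=0xcd x2=0xed x3=0xba x4=0x51 x5=0x50  N=1 Z=0
after  1: x0=0x32 x1=0xcd x2=0xed x3=0xba x4=0x32 x5=0x50  N=0 Z=0
after  2: x0=0x32 x1=0xcd x2=0xed x3=0xba x4=0x32 x5=0x9b  N=1 Z=0
after  3: x0=0x32 x1=0xcd x2=0xed x3=0xba x4=0x00 x5=0x9b  N=0 Z=1
after  4: x0=0x88 x1=0xcd x2=0xed x3=0xba x4=0x00 x5=0x9b  N=1 Z=0
-- IRQ taken; context saved, return-PC = 5 --

SAVED = 0x00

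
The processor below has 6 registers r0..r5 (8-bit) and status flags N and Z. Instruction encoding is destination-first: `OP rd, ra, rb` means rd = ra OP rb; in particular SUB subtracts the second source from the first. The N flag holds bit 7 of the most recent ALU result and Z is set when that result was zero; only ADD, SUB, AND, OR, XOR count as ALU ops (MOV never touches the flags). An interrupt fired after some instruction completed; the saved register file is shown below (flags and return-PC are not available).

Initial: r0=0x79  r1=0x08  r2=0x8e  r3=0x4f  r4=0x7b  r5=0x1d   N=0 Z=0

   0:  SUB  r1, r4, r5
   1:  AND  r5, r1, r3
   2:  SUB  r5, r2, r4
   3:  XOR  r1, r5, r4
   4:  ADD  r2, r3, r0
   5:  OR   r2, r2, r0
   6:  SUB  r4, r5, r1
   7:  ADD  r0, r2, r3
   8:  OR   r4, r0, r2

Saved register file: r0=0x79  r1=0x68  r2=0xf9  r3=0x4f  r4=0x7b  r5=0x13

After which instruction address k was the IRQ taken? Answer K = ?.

after  0: r0=0x79 r1=0x5e r2=0x8e r3=0x4f r4=0x7b r5=0x1d  N=0 Z=0
after  1: r0=0x79 r1=0x5e r2=0x8e r3=0x4f r4=0x7b r5=0x4e  N=0 Z=0
after  2: r0=0x79 r1=0x5e r2=0x8e r3=0x4f r4=0x7b r5=0x13  N=0 Z=0
after  3: r0=0x79 r1=0x68 r2=0x8e r3=0x4f r4=0x7b r5=0x13  N=0 Z=0
after  4: r0=0x79 r1=0x68 r2=0xc8 r3=0x4f r4=0x7b r5=0x13  N=1 Z=0
after  5: r0=0x79 r1=0x68 r2=0xf9 r3=0x4f r4=0x7b r5=0x13  N=1 Z=0
-- IRQ taken; context saved, return-PC = 6 --

K = 5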